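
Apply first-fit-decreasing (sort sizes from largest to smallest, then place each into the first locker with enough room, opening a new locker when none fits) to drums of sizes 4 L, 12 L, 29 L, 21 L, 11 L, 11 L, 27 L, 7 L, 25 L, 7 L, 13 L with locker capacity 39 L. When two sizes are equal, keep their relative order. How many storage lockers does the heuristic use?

Sorted descending: 29, 27, 25, 21, 13, 12, 11, 11, 7, 7, 4.
  29 → locker 1 (new)  [load 29/39]
  27 → locker 2 (new)  [load 27/39]
  25 → locker 3 (new)  [load 25/39]
  21 → locker 4 (new)  [load 21/39]
  13 → locker 3  [load 38/39]
  12 → locker 2  [load 39/39]
  11 → locker 4  [load 32/39]
  11 → locker 5 (new)  [load 11/39]
  7 → locker 1  [load 36/39]
  7 → locker 4  [load 39/39]
  4 → locker 5  [load 15/39]
5 storage lockers opened.

5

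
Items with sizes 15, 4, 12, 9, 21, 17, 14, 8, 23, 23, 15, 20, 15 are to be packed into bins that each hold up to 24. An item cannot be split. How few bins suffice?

10

Total = 23 + 23 + 21 + 20 + 17 + 15 + 15 + 15 + 14 + 12 + 9 + 8 + 4 = 196.
Lower bound: ⌈196/24⌉ = 9 bins.
A packing using 10 bins:
  bin 1: 23 = 23
  bin 2: 23 = 23
  bin 3: 21 = 21
  bin 4: 20 + 4 = 24
  bin 5: 17 = 17
  bin 6: 15 + 9 = 24
  bin 7: 15 + 8 = 23
  bin 8: 15 = 15
  bin 9: 14 = 14
  bin 10: 12 = 12
No arrangement into 9 bins stays within capacity, so 10 is optimal.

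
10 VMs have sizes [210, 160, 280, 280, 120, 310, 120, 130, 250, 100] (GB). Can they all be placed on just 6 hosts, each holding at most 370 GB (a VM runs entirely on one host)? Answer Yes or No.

A valid assignment using 6 hosts:
  host 1: 310 = 310
  host 2: 280 = 280
  host 3: 280 = 280
  host 4: 250 + 120 = 370
  host 5: 210 + 160 = 370
  host 6: 130 + 120 + 100 = 350
Every load is within 370 GB, so 6 hosts suffice.

Yes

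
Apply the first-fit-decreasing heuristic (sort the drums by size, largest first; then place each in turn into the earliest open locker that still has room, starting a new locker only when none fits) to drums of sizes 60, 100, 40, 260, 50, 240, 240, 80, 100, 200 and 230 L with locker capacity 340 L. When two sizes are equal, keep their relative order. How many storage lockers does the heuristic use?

Sorted descending: 260, 240, 240, 230, 200, 100, 100, 80, 60, 50, 40.
  260 → locker 1 (new)  [load 260/340]
  240 → locker 2 (new)  [load 240/340]
  240 → locker 3 (new)  [load 240/340]
  230 → locker 4 (new)  [load 230/340]
  200 → locker 5 (new)  [load 200/340]
  100 → locker 2  [load 340/340]
  100 → locker 3  [load 340/340]
  80 → locker 1  [load 340/340]
  60 → locker 4  [load 290/340]
  50 → locker 4  [load 340/340]
  40 → locker 5  [load 240/340]
5 storage lockers opened.

5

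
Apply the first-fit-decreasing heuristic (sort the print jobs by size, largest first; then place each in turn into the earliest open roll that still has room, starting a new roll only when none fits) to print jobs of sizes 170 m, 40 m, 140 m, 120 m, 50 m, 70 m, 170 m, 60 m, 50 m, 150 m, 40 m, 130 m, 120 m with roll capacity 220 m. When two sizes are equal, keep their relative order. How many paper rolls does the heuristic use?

7

Sorted descending: 170, 170, 150, 140, 130, 120, 120, 70, 60, 50, 50, 40, 40.
  170 → roll 1 (new)  [load 170/220]
  170 → roll 2 (new)  [load 170/220]
  150 → roll 3 (new)  [load 150/220]
  140 → roll 4 (new)  [load 140/220]
  130 → roll 5 (new)  [load 130/220]
  120 → roll 6 (new)  [load 120/220]
  120 → roll 7 (new)  [load 120/220]
  70 → roll 3  [load 220/220]
  60 → roll 4  [load 200/220]
  50 → roll 1  [load 220/220]
  50 → roll 2  [load 220/220]
  40 → roll 5  [load 170/220]
  40 → roll 5  [load 210/220]
7 paper rolls opened.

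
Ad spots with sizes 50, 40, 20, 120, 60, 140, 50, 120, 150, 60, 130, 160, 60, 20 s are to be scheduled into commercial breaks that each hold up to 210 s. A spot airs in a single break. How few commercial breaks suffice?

Total = 160 + 150 + 140 + 130 + 120 + 120 + 60 + 60 + 60 + 50 + 50 + 40 + 20 + 20 = 1180 s.
Lower bound: ⌈1180/210⌉ = 6 commercial breaks.
A packing using 6 commercial breaks:
  break 1: 160 + 50 = 210
  break 2: 150 + 60 = 210
  break 3: 140 + 60 = 200
  break 4: 130 + 60 + 20 = 210
  break 5: 120 + 50 + 40 = 210
  break 6: 120 + 20 = 140
This matches the lower bound, so 6 is optimal.

6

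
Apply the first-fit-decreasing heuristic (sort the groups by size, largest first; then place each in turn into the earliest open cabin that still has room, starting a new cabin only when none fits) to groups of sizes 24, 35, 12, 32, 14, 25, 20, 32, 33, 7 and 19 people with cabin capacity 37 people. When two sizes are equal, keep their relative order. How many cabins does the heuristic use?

Sorted descending: 35, 33, 32, 32, 25, 24, 20, 19, 14, 12, 7.
  35 → cabin 1 (new)  [load 35/37]
  33 → cabin 2 (new)  [load 33/37]
  32 → cabin 3 (new)  [load 32/37]
  32 → cabin 4 (new)  [load 32/37]
  25 → cabin 5 (new)  [load 25/37]
  24 → cabin 6 (new)  [load 24/37]
  20 → cabin 7 (new)  [load 20/37]
  19 → cabin 8 (new)  [load 19/37]
  14 → cabin 7  [load 34/37]
  12 → cabin 5  [load 37/37]
  7 → cabin 6  [load 31/37]
8 cabins opened.

8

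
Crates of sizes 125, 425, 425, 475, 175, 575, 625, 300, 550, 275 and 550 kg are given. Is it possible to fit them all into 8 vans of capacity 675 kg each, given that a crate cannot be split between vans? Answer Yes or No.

Yes

A valid assignment using 8 vans:
  van 1: 625 = 625
  van 2: 575 = 575
  van 3: 550 + 125 = 675
  van 4: 550 = 550
  van 5: 475 + 175 = 650
  van 6: 425 = 425
  van 7: 425 = 425
  van 8: 300 + 275 = 575
Every load is within 675 kg, so 8 vans suffice.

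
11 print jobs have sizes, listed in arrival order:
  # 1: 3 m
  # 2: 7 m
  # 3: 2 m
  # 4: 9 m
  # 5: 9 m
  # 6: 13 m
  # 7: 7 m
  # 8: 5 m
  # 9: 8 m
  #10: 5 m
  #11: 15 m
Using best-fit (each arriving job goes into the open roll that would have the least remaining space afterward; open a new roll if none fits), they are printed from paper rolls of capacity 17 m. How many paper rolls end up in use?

6

  3 → roll 1 (new)  [load 3/17]
  7 → roll 1  [load 10/17]
  2 → roll 1  [load 12/17]
  9 → roll 2 (new)  [load 9/17]
  9 → roll 3 (new)  [load 9/17]
  13 → roll 4 (new)  [load 13/17]
  7 → roll 2  [load 16/17]
  5 → roll 1  [load 17/17]
  8 → roll 3  [load 17/17]
  5 → roll 5 (new)  [load 5/17]
  15 → roll 6 (new)  [load 15/17]
6 paper rolls opened.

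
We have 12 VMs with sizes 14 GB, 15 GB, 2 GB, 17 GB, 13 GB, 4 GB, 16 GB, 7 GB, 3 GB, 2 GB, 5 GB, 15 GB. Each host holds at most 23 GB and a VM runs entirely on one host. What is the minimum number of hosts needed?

6

Total = 17 + 16 + 15 + 15 + 14 + 13 + 7 + 5 + 4 + 3 + 2 + 2 = 113 GB.
Lower bound: ⌈113/23⌉ = 5 hosts.
Also, 6 VMs each exceed 23/2 GB, and no two of those can share a host, so at least 6 hosts are needed.
A packing using 6 hosts:
  host 1: 17 + 5 = 22
  host 2: 16 + 7 = 23
  host 3: 15 + 4 + 3 = 22
  host 4: 15 + 2 + 2 = 19
  host 5: 14 = 14
  host 6: 13 = 13
This matches the lower bound, so 6 is optimal.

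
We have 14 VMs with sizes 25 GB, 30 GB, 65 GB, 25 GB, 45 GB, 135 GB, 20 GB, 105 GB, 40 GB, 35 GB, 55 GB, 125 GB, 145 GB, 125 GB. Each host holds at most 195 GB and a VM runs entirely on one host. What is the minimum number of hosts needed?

6

Total = 145 + 135 + 125 + 125 + 105 + 65 + 55 + 45 + 40 + 35 + 30 + 25 + 25 + 20 = 975 GB.
Lower bound: ⌈975/195⌉ = 5 hosts.
A packing using 6 hosts:
  host 1: 145 + 45 = 190
  host 2: 135 + 55 = 190
  host 3: 125 + 65 = 190
  host 4: 125 + 40 + 30 = 195
  host 5: 105 + 35 + 25 + 25 = 190
  host 6: 20 = 20
No arrangement into 5 hosts stays within capacity, so 6 is optimal.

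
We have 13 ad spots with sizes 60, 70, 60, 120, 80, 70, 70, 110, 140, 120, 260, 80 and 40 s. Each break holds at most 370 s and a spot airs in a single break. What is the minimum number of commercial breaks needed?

Total = 260 + 140 + 120 + 120 + 110 + 80 + 80 + 70 + 70 + 70 + 60 + 60 + 40 = 1280 s.
Lower bound: ⌈1280/370⌉ = 4 commercial breaks.
A packing using 4 commercial breaks:
  break 1: 260 + 110 = 370
  break 2: 140 + 120 + 80 = 340
  break 3: 120 + 80 + 70 + 70 = 340
  break 4: 70 + 60 + 60 + 40 = 230
This matches the lower bound, so 4 is optimal.

4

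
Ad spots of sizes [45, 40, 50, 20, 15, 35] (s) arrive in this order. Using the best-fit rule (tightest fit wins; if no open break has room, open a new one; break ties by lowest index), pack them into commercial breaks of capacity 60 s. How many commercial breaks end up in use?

4

  45 → break 1 (new)  [load 45/60]
  40 → break 2 (new)  [load 40/60]
  50 → break 3 (new)  [load 50/60]
  20 → break 2  [load 60/60]
  15 → break 1  [load 60/60]
  35 → break 4 (new)  [load 35/60]
4 commercial breaks opened.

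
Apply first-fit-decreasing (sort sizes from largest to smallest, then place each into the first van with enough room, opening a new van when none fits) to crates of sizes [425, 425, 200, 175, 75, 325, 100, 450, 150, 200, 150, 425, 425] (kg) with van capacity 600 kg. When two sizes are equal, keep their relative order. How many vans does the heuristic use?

Sorted descending: 450, 425, 425, 425, 425, 325, 200, 200, 175, 150, 150, 100, 75.
  450 → van 1 (new)  [load 450/600]
  425 → van 2 (new)  [load 425/600]
  425 → van 3 (new)  [load 425/600]
  425 → van 4 (new)  [load 425/600]
  425 → van 5 (new)  [load 425/600]
  325 → van 6 (new)  [load 325/600]
  200 → van 6  [load 525/600]
  200 → van 7 (new)  [load 200/600]
  175 → van 2  [load 600/600]
  150 → van 1  [load 600/600]
  150 → van 3  [load 575/600]
  100 → van 4  [load 525/600]
  75 → van 4  [load 600/600]
7 vans opened.

7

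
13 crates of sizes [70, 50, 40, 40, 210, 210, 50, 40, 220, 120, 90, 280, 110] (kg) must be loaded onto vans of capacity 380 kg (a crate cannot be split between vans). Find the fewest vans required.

Total = 280 + 220 + 210 + 210 + 120 + 110 + 90 + 70 + 50 + 50 + 40 + 40 + 40 = 1530 kg.
Lower bound: ⌈1530/380⌉ = 5 vans.
A packing using 5 vans:
  van 1: 280 + 90 = 370
  van 2: 220 + 120 + 40 = 380
  van 3: 210 + 110 + 50 = 370
  van 4: 210 + 70 + 50 + 40 = 370
  van 5: 40 = 40
This matches the lower bound, so 5 is optimal.

5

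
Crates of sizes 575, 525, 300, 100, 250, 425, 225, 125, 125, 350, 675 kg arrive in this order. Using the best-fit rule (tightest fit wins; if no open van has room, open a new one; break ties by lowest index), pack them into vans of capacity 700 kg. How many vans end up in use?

6

  575 → van 1 (new)  [load 575/700]
  525 → van 2 (new)  [load 525/700]
  300 → van 3 (new)  [load 300/700]
  100 → van 1  [load 675/700]
  250 → van 3  [load 550/700]
  425 → van 4 (new)  [load 425/700]
  225 → van 4  [load 650/700]
  125 → van 3  [load 675/700]
  125 → van 2  [load 650/700]
  350 → van 5 (new)  [load 350/700]
  675 → van 6 (new)  [load 675/700]
6 vans opened.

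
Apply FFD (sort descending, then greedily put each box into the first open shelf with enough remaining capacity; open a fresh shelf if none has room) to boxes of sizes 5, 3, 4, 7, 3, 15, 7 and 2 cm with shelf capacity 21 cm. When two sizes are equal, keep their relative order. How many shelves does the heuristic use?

3

Sorted descending: 15, 7, 7, 5, 4, 3, 3, 2.
  15 → shelf 1 (new)  [load 15/21]
  7 → shelf 2 (new)  [load 7/21]
  7 → shelf 2  [load 14/21]
  5 → shelf 1  [load 20/21]
  4 → shelf 2  [load 18/21]
  3 → shelf 2  [load 21/21]
  3 → shelf 3 (new)  [load 3/21]
  2 → shelf 3  [load 5/21]
3 shelves opened.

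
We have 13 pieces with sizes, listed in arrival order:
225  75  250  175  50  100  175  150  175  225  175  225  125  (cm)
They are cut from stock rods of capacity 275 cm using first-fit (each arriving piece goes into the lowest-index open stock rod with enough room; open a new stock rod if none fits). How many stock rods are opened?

  225 → stock rod 1 (new)  [load 225/275]
  75 → stock rod 2 (new)  [load 75/275]
  250 → stock rod 3 (new)  [load 250/275]
  175 → stock rod 2  [load 250/275]
  50 → stock rod 1  [load 275/275]
  100 → stock rod 4 (new)  [load 100/275]
  175 → stock rod 4  [load 275/275]
  150 → stock rod 5 (new)  [load 150/275]
  175 → stock rod 6 (new)  [load 175/275]
  225 → stock rod 7 (new)  [load 225/275]
  175 → stock rod 8 (new)  [load 175/275]
  225 → stock rod 9 (new)  [load 225/275]
  125 → stock rod 5  [load 275/275]
9 stock rods opened.

9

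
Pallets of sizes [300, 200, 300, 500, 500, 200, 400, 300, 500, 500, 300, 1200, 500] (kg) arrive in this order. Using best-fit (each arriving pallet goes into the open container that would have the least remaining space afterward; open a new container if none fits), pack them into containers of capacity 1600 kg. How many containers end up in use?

  300 → container 1 (new)  [load 300/1600]
  200 → container 1  [load 500/1600]
  300 → container 1  [load 800/1600]
  500 → container 1  [load 1300/1600]
  500 → container 2 (new)  [load 500/1600]
  200 → container 1  [load 1500/1600]
  400 → container 2  [load 900/1600]
  300 → container 2  [load 1200/1600]
  500 → container 3 (new)  [load 500/1600]
  500 → container 3  [load 1000/1600]
  300 → container 2  [load 1500/1600]
  1200 → container 4 (new)  [load 1200/1600]
  500 → container 3  [load 1500/1600]
4 containers opened.

4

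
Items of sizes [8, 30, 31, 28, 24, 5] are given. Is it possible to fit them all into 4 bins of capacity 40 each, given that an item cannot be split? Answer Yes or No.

A valid assignment using 4 bins:
  bin 1: 31 + 8 = 39
  bin 2: 30 + 5 = 35
  bin 3: 28 = 28
  bin 4: 24 = 24
Every load is within 40, so 4 bins suffice.

Yes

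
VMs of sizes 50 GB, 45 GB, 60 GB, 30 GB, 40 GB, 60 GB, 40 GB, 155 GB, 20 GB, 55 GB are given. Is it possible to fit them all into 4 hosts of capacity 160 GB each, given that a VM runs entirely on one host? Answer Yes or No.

Yes

A valid assignment using 4 hosts:
  host 1: 155 = 155
  host 2: 60 + 60 + 40 = 160
  host 3: 55 + 50 + 45 = 150
  host 4: 40 + 30 + 20 = 90
Every load is within 160 GB, so 4 hosts suffice.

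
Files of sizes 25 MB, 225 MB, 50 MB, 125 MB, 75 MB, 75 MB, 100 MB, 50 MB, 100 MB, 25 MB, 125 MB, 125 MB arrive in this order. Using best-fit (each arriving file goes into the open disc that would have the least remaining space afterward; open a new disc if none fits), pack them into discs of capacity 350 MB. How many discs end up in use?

  25 → disc 1 (new)  [load 25/350]
  225 → disc 1  [load 250/350]
  50 → disc 1  [load 300/350]
  125 → disc 2 (new)  [load 125/350]
  75 → disc 2  [load 200/350]
  75 → disc 2  [load 275/350]
  100 → disc 3 (new)  [load 100/350]
  50 → disc 1  [load 350/350]
  100 → disc 3  [load 200/350]
  25 → disc 2  [load 300/350]
  125 → disc 3  [load 325/350]
  125 → disc 4 (new)  [load 125/350]
4 discs opened.

4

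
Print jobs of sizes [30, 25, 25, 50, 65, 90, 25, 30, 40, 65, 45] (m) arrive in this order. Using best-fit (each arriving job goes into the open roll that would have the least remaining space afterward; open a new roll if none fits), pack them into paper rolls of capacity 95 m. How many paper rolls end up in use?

  30 → roll 1 (new)  [load 30/95]
  25 → roll 1  [load 55/95]
  25 → roll 1  [load 80/95]
  50 → roll 2 (new)  [load 50/95]
  65 → roll 3 (new)  [load 65/95]
  90 → roll 4 (new)  [load 90/95]
  25 → roll 3  [load 90/95]
  30 → roll 2  [load 80/95]
  40 → roll 5 (new)  [load 40/95]
  65 → roll 6 (new)  [load 65/95]
  45 → roll 5  [load 85/95]
6 paper rolls opened.

6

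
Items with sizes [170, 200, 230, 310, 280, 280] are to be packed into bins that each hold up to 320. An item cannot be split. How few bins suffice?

6

Total = 310 + 280 + 280 + 230 + 200 + 170 = 1470.
Lower bound: ⌈1470/320⌉ = 5 bins.
Also, 6 items each exceed 160, and no two of those can share a bin, so at least 6 bins are needed.
A packing using 6 bins:
  bin 1: 310 = 310
  bin 2: 280 = 280
  bin 3: 280 = 280
  bin 4: 230 = 230
  bin 5: 200 = 200
  bin 6: 170 = 170
This matches the lower bound, so 6 is optimal.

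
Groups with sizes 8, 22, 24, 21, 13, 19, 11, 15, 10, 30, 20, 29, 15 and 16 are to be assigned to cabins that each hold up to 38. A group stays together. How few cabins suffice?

Total = 30 + 29 + 24 + 22 + 21 + 20 + 19 + 16 + 15 + 15 + 13 + 11 + 10 + 8 = 253.
Lower bound: ⌈253/38⌉ = 7 cabins.
A packing using 8 cabins:
  cabin 1: 30 + 8 = 38
  cabin 2: 29 = 29
  cabin 3: 24 + 13 = 37
  cabin 4: 22 + 16 = 38
  cabin 5: 21 + 15 = 36
  cabin 6: 20 + 15 = 35
  cabin 7: 19 + 11 = 30
  cabin 8: 10 = 10
No arrangement into 7 cabins stays within capacity, so 8 is optimal.

8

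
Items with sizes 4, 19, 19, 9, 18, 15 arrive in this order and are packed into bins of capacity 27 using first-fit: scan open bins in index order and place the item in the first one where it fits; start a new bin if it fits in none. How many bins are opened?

4

  4 → bin 1 (new)  [load 4/27]
  19 → bin 1  [load 23/27]
  19 → bin 2 (new)  [load 19/27]
  9 → bin 3 (new)  [load 9/27]
  18 → bin 3  [load 27/27]
  15 → bin 4 (new)  [load 15/27]
4 bins opened.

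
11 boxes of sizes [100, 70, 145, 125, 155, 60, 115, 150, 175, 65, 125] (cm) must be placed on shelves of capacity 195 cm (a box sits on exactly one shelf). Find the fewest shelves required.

8

Total = 175 + 155 + 150 + 145 + 125 + 125 + 115 + 100 + 70 + 65 + 60 = 1285 cm.
Lower bound: ⌈1285/195⌉ = 7 shelves.
Also, 8 boxes each exceed 195/2 cm, and no two of those can share a shelf, so at least 8 shelves are needed.
A packing using 8 shelves:
  shelf 1: 175 = 175
  shelf 2: 155 = 155
  shelf 3: 150 = 150
  shelf 4: 145 = 145
  shelf 5: 125 + 70 = 195
  shelf 6: 125 + 65 = 190
  shelf 7: 115 + 60 = 175
  shelf 8: 100 = 100
This matches the lower bound, so 8 is optimal.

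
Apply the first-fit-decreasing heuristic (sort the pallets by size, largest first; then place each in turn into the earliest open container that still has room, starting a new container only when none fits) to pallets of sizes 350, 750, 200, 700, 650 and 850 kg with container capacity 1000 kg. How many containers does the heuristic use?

Sorted descending: 850, 750, 700, 650, 350, 200.
  850 → container 1 (new)  [load 850/1000]
  750 → container 2 (new)  [load 750/1000]
  700 → container 3 (new)  [load 700/1000]
  650 → container 4 (new)  [load 650/1000]
  350 → container 4  [load 1000/1000]
  200 → container 2  [load 950/1000]
4 containers opened.

4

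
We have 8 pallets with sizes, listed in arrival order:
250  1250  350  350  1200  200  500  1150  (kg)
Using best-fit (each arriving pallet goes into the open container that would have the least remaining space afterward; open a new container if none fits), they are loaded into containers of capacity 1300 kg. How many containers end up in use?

  250 → container 1 (new)  [load 250/1300]
  1250 → container 2 (new)  [load 1250/1300]
  350 → container 1  [load 600/1300]
  350 → container 1  [load 950/1300]
  1200 → container 3 (new)  [load 1200/1300]
  200 → container 1  [load 1150/1300]
  500 → container 4 (new)  [load 500/1300]
  1150 → container 5 (new)  [load 1150/1300]
5 containers opened.

5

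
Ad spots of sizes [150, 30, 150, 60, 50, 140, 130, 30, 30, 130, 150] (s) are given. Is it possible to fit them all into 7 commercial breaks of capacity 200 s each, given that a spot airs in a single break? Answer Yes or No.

Yes

A valid assignment using 6 commercial breaks:
  break 1: 150 + 50 = 200
  break 2: 150 + 30 = 180
  break 3: 150 + 30 = 180
  break 4: 140 + 60 = 200
  break 5: 130 + 30 = 160
  break 6: 130 = 130
That uses only 6 ≤ 7, so 7 commercial breaks are enough.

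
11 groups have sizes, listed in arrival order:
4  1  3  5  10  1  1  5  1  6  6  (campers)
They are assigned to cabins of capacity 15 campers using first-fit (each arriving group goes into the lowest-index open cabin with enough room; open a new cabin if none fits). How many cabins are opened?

3

  4 → cabin 1 (new)  [load 4/15]
  1 → cabin 1  [load 5/15]
  3 → cabin 1  [load 8/15]
  5 → cabin 1  [load 13/15]
  10 → cabin 2 (new)  [load 10/15]
  1 → cabin 1  [load 14/15]
  1 → cabin 1  [load 15/15]
  5 → cabin 2  [load 15/15]
  1 → cabin 3 (new)  [load 1/15]
  6 → cabin 3  [load 7/15]
  6 → cabin 3  [load 13/15]
3 cabins opened.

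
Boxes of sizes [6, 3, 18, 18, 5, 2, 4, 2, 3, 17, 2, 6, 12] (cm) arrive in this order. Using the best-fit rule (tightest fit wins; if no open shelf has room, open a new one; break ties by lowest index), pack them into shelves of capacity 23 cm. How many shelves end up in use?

  6 → shelf 1 (new)  [load 6/23]
  3 → shelf 1  [load 9/23]
  18 → shelf 2 (new)  [load 18/23]
  18 → shelf 3 (new)  [load 18/23]
  5 → shelf 2  [load 23/23]
  2 → shelf 3  [load 20/23]
  4 → shelf 1  [load 13/23]
  2 → shelf 3  [load 22/23]
  3 → shelf 1  [load 16/23]
  17 → shelf 4 (new)  [load 17/23]
  2 → shelf 4  [load 19/23]
  6 → shelf 1  [load 22/23]
  12 → shelf 5 (new)  [load 12/23]
5 shelves opened.

5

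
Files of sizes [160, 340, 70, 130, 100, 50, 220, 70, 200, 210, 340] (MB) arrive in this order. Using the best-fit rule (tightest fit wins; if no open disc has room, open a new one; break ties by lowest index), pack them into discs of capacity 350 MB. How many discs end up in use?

  160 → disc 1 (new)  [load 160/350]
  340 → disc 2 (new)  [load 340/350]
  70 → disc 1  [load 230/350]
  130 → disc 3 (new)  [load 130/350]
  100 → disc 1  [load 330/350]
  50 → disc 3  [load 180/350]
  220 → disc 4 (new)  [load 220/350]
  70 → disc 4  [load 290/350]
  200 → disc 5 (new)  [load 200/350]
  210 → disc 6 (new)  [load 210/350]
  340 → disc 7 (new)  [load 340/350]
7 discs opened.

7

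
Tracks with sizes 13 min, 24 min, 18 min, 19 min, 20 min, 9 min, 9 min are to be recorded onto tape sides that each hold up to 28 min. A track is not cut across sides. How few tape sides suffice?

Total = 24 + 20 + 19 + 18 + 13 + 9 + 9 = 112 min.
Lower bound: ⌈112/28⌉ = 4 tape sides.
A packing using 5 tape sides:
  side 1: 24 = 24
  side 2: 20 = 20
  side 3: 19 + 9 = 28
  side 4: 18 + 9 = 27
  side 5: 13 = 13
No arrangement into 4 tape sides stays within capacity, so 5 is optimal.

5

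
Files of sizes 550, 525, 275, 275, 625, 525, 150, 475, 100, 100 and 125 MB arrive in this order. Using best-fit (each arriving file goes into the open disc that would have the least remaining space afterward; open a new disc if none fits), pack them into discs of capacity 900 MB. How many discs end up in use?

5

  550 → disc 1 (new)  [load 550/900]
  525 → disc 2 (new)  [load 525/900]
  275 → disc 1  [load 825/900]
  275 → disc 2  [load 800/900]
  625 → disc 3 (new)  [load 625/900]
  525 → disc 4 (new)  [load 525/900]
  150 → disc 3  [load 775/900]
  475 → disc 5 (new)  [load 475/900]
  100 → disc 2  [load 900/900]
  100 → disc 3  [load 875/900]
  125 → disc 4  [load 650/900]
5 discs opened.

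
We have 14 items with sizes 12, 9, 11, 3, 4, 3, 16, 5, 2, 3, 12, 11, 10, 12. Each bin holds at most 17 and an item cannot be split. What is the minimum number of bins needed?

8

Total = 16 + 12 + 12 + 12 + 11 + 11 + 10 + 9 + 5 + 4 + 3 + 3 + 3 + 2 = 113.
Lower bound: ⌈113/17⌉ = 7 bins.
Also, 8 items each exceed 17/2, and no two of those can share a bin, so at least 8 bins are needed.
A packing using 8 bins:
  bin 1: 16 = 16
  bin 2: 12 + 5 = 17
  bin 3: 12 + 4 = 16
  bin 4: 12 + 3 + 2 = 17
  bin 5: 11 + 3 + 3 = 17
  bin 6: 11 = 11
  bin 7: 10 = 10
  bin 8: 9 = 9
This matches the lower bound, so 8 is optimal.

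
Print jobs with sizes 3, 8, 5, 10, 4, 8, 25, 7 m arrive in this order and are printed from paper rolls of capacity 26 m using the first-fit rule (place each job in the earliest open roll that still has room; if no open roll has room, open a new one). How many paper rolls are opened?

3

  3 → roll 1 (new)  [load 3/26]
  8 → roll 1  [load 11/26]
  5 → roll 1  [load 16/26]
  10 → roll 1  [load 26/26]
  4 → roll 2 (new)  [load 4/26]
  8 → roll 2  [load 12/26]
  25 → roll 3 (new)  [load 25/26]
  7 → roll 2  [load 19/26]
3 paper rolls opened.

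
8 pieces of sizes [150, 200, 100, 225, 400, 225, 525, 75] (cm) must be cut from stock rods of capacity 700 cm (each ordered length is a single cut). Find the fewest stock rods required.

Total = 525 + 400 + 225 + 225 + 200 + 150 + 100 + 75 = 1900 cm.
Lower bound: ⌈1900/700⌉ = 3 stock rods.
A packing using 3 stock rods:
  stock rod 1: 525 + 150 = 675
  stock rod 2: 400 + 225 + 75 = 700
  stock rod 3: 225 + 200 + 100 = 525
This matches the lower bound, so 3 is optimal.

3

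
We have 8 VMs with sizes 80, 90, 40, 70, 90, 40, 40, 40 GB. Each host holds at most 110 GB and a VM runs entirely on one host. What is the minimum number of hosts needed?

6

Total = 90 + 90 + 80 + 70 + 40 + 40 + 40 + 40 = 490 GB.
Lower bound: ⌈490/110⌉ = 5 hosts.
A packing using 6 hosts:
  host 1: 90 = 90
  host 2: 90 = 90
  host 3: 80 = 80
  host 4: 70 + 40 = 110
  host 5: 40 + 40 = 80
  host 6: 40 = 40
No arrangement into 5 hosts stays within capacity, so 6 is optimal.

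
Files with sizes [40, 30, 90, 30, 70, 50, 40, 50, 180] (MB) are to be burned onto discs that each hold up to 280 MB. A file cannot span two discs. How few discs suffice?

Total = 180 + 90 + 70 + 50 + 50 + 40 + 40 + 30 + 30 = 580 MB.
Lower bound: ⌈580/280⌉ = 3 discs.
A packing using 3 discs:
  disc 1: 180 + 90 = 270
  disc 2: 70 + 50 + 50 + 40 + 40 + 30 = 280
  disc 3: 30 = 30
This matches the lower bound, so 3 is optimal.

3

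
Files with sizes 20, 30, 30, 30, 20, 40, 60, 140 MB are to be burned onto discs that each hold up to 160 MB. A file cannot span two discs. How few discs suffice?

Total = 140 + 60 + 40 + 30 + 30 + 30 + 20 + 20 = 370 MB.
Lower bound: ⌈370/160⌉ = 3 discs.
A packing using 3 discs:
  disc 1: 140 + 20 = 160
  disc 2: 60 + 40 + 30 + 30 = 160
  disc 3: 30 + 20 = 50
This matches the lower bound, so 3 is optimal.

3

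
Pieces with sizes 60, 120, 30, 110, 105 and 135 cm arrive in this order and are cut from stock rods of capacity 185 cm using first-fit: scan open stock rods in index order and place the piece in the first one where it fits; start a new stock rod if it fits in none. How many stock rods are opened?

4

  60 → stock rod 1 (new)  [load 60/185]
  120 → stock rod 1  [load 180/185]
  30 → stock rod 2 (new)  [load 30/185]
  110 → stock rod 2  [load 140/185]
  105 → stock rod 3 (new)  [load 105/185]
  135 → stock rod 4 (new)  [load 135/185]
4 stock rods opened.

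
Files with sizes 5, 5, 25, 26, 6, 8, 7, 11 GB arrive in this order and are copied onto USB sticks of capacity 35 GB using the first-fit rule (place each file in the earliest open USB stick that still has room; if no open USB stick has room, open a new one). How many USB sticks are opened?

3

  5 → USB stick 1 (new)  [load 5/35]
  5 → USB stick 1  [load 10/35]
  25 → USB stick 1  [load 35/35]
  26 → USB stick 2 (new)  [load 26/35]
  6 → USB stick 2  [load 32/35]
  8 → USB stick 3 (new)  [load 8/35]
  7 → USB stick 3  [load 15/35]
  11 → USB stick 3  [load 26/35]
3 USB sticks opened.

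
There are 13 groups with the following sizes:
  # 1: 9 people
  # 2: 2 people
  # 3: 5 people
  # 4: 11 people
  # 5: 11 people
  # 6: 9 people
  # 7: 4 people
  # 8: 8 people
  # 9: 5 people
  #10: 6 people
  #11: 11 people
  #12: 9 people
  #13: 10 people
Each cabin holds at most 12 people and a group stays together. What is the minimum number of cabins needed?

Total = 11 + 11 + 11 + 10 + 9 + 9 + 9 + 8 + 6 + 5 + 5 + 4 + 2 = 100 people.
Lower bound: ⌈100/12⌉ = 9 cabins.
A packing using 10 cabins:
  cabin 1: 11 = 11
  cabin 2: 11 = 11
  cabin 3: 11 = 11
  cabin 4: 10 + 2 = 12
  cabin 5: 9 = 9
  cabin 6: 9 = 9
  cabin 7: 9 = 9
  cabin 8: 8 + 4 = 12
  cabin 9: 6 + 5 = 11
  cabin 10: 5 = 5
No arrangement into 9 cabins stays within capacity, so 10 is optimal.

10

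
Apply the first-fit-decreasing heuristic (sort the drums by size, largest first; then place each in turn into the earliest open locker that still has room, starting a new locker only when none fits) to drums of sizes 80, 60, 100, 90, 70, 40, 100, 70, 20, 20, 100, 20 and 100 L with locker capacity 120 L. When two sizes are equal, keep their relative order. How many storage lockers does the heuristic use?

Sorted descending: 100, 100, 100, 100, 90, 80, 70, 70, 60, 40, 20, 20, 20.
  100 → locker 1 (new)  [load 100/120]
  100 → locker 2 (new)  [load 100/120]
  100 → locker 3 (new)  [load 100/120]
  100 → locker 4 (new)  [load 100/120]
  90 → locker 5 (new)  [load 90/120]
  80 → locker 6 (new)  [load 80/120]
  70 → locker 7 (new)  [load 70/120]
  70 → locker 8 (new)  [load 70/120]
  60 → locker 9 (new)  [load 60/120]
  40 → locker 6  [load 120/120]
  20 → locker 1  [load 120/120]
  20 → locker 2  [load 120/120]
  20 → locker 3  [load 120/120]
9 storage lockers opened.

9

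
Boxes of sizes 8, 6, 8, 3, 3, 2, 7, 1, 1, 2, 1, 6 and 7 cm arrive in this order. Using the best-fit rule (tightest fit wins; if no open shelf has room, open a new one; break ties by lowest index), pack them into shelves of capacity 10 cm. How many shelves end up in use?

  8 → shelf 1 (new)  [load 8/10]
  6 → shelf 2 (new)  [load 6/10]
  8 → shelf 3 (new)  [load 8/10]
  3 → shelf 2  [load 9/10]
  3 → shelf 4 (new)  [load 3/10]
  2 → shelf 1  [load 10/10]
  7 → shelf 4  [load 10/10]
  1 → shelf 2  [load 10/10]
  1 → shelf 3  [load 9/10]
  2 → shelf 5 (new)  [load 2/10]
  1 → shelf 3  [load 10/10]
  6 → shelf 5  [load 8/10]
  7 → shelf 6 (new)  [load 7/10]
6 shelves opened.

6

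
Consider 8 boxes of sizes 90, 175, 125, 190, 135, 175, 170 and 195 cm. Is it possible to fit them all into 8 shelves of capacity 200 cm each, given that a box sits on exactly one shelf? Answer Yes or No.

A valid assignment using 8 shelves:
  shelf 1: 195 = 195
  shelf 2: 190 = 190
  shelf 3: 175 = 175
  shelf 4: 175 = 175
  shelf 5: 170 = 170
  shelf 6: 135 = 135
  shelf 7: 125 = 125
  shelf 8: 90 = 90
Every load is within 200 cm, so 8 shelves suffice.

Yes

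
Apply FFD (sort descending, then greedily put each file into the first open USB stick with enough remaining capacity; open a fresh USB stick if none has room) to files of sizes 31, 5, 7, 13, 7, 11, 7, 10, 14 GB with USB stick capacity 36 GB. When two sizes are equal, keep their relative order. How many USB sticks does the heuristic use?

Sorted descending: 31, 14, 13, 11, 10, 7, 7, 7, 5.
  31 → USB stick 1 (new)  [load 31/36]
  14 → USB stick 2 (new)  [load 14/36]
  13 → USB stick 2  [load 27/36]
  11 → USB stick 3 (new)  [load 11/36]
  10 → USB stick 3  [load 21/36]
  7 → USB stick 2  [load 34/36]
  7 → USB stick 3  [load 28/36]
  7 → USB stick 3  [load 35/36]
  5 → USB stick 1  [load 36/36]
3 USB sticks opened.

3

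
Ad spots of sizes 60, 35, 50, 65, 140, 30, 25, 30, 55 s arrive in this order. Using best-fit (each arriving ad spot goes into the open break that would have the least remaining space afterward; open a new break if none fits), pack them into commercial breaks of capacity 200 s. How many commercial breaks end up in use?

  60 → break 1 (new)  [load 60/200]
  35 → break 1  [load 95/200]
  50 → break 1  [load 145/200]
  65 → break 2 (new)  [load 65/200]
  140 → break 3 (new)  [load 140/200]
  30 → break 1  [load 175/200]
  25 → break 1  [load 200/200]
  30 → break 3  [load 170/200]
  55 → break 2  [load 120/200]
3 commercial breaks opened.

3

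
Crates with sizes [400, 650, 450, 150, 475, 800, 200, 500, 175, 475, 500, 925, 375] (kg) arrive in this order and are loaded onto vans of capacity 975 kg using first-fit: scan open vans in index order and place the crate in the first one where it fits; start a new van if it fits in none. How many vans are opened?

  400 → van 1 (new)  [load 400/975]
  650 → van 2 (new)  [load 650/975]
  450 → van 1  [load 850/975]
  150 → van 2  [load 800/975]
  475 → van 3 (new)  [load 475/975]
  800 → van 4 (new)  [load 800/975]
  200 → van 3  [load 675/975]
  500 → van 5 (new)  [load 500/975]
  175 → van 2  [load 975/975]
  475 → van 5  [load 975/975]
  500 → van 6 (new)  [load 500/975]
  925 → van 7 (new)  [load 925/975]
  375 → van 6  [load 875/975]
7 vans opened.

7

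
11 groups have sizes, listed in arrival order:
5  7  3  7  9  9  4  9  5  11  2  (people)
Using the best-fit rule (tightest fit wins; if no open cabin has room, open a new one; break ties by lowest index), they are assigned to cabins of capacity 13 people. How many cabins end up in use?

7

  5 → cabin 1 (new)  [load 5/13]
  7 → cabin 1  [load 12/13]
  3 → cabin 2 (new)  [load 3/13]
  7 → cabin 2  [load 10/13]
  9 → cabin 3 (new)  [load 9/13]
  9 → cabin 4 (new)  [load 9/13]
  4 → cabin 3  [load 13/13]
  9 → cabin 5 (new)  [load 9/13]
  5 → cabin 6 (new)  [load 5/13]
  11 → cabin 7 (new)  [load 11/13]
  2 → cabin 7  [load 13/13]
7 cabins opened.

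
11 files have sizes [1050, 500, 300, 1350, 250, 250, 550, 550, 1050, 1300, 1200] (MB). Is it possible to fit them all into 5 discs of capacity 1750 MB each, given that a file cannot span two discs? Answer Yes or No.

No

Total = 8350 MB; ⌈8350/1750⌉ = 5.
The bound of 5 does not rule out 5, but exhaustive search shows no assignment into 5 discs of capacity 1750 MB exists — the minimum is 6.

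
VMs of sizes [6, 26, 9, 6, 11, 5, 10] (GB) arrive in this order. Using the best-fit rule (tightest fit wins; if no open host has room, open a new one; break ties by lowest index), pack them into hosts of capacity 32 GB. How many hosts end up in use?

  6 → host 1 (new)  [load 6/32]
  26 → host 1  [load 32/32]
  9 → host 2 (new)  [load 9/32]
  6 → host 2  [load 15/32]
  11 → host 2  [load 26/32]
  5 → host 2  [load 31/32]
  10 → host 3 (new)  [load 10/32]
3 hosts opened.

3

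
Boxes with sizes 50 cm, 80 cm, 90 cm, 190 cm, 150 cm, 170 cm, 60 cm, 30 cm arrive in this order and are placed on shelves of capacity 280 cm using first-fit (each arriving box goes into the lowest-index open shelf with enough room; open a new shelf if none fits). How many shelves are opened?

4

  50 → shelf 1 (new)  [load 50/280]
  80 → shelf 1  [load 130/280]
  90 → shelf 1  [load 220/280]
  190 → shelf 2 (new)  [load 190/280]
  150 → shelf 3 (new)  [load 150/280]
  170 → shelf 4 (new)  [load 170/280]
  60 → shelf 1  [load 280/280]
  30 → shelf 2  [load 220/280]
4 shelves opened.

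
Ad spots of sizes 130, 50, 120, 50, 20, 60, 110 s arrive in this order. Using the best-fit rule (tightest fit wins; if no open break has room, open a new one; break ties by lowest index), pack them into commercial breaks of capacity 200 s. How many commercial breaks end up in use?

  130 → break 1 (new)  [load 130/200]
  50 → break 1  [load 180/200]
  120 → break 2 (new)  [load 120/200]
  50 → break 2  [load 170/200]
  20 → break 1  [load 200/200]
  60 → break 3 (new)  [load 60/200]
  110 → break 3  [load 170/200]
3 commercial breaks opened.

3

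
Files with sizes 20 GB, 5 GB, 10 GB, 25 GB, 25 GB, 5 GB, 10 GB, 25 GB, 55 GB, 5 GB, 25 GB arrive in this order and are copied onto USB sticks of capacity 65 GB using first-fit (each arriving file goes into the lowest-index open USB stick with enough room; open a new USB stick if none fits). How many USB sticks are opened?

  20 → USB stick 1 (new)  [load 20/65]
  5 → USB stick 1  [load 25/65]
  10 → USB stick 1  [load 35/65]
  25 → USB stick 1  [load 60/65]
  25 → USB stick 2 (new)  [load 25/65]
  5 → USB stick 1  [load 65/65]
  10 → USB stick 2  [load 35/65]
  25 → USB stick 2  [load 60/65]
  55 → USB stick 3 (new)  [load 55/65]
  5 → USB stick 2  [load 65/65]
  25 → USB stick 4 (new)  [load 25/65]
4 USB sticks opened.

4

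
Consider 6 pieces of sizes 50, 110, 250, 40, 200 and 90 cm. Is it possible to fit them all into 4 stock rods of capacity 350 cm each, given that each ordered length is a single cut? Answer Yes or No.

Yes

A valid assignment using 3 stock rods:
  stock rod 1: 250 + 90 = 340
  stock rod 2: 200 + 110 + 40 = 350
  stock rod 3: 50 = 50
That uses only 3 ≤ 4, so 4 stock rods are enough.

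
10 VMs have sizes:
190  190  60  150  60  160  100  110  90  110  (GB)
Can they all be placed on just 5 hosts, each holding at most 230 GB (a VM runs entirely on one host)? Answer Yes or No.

Total = 1220 GB; ⌈1220/230⌉ = 6.
At least 6 hosts are required, but only 5 are allowed.

No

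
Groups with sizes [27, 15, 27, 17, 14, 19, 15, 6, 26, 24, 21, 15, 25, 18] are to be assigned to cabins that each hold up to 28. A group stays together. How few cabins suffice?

13

Total = 27 + 27 + 26 + 25 + 24 + 21 + 19 + 18 + 17 + 15 + 15 + 15 + 14 + 6 = 269.
Lower bound: ⌈269/28⌉ = 10 cabins.
Also, 12 groups each exceed 14, and no two of those can share a cabin, so at least 12 cabins are needed.
A packing using 13 cabins:
  cabin 1: 27 = 27
  cabin 2: 27 = 27
  cabin 3: 26 = 26
  cabin 4: 25 = 25
  cabin 5: 24 = 24
  cabin 6: 21 + 6 = 27
  cabin 7: 19 = 19
  cabin 8: 18 = 18
  cabin 9: 17 = 17
  cabin 10: 15 = 15
  cabin 11: 15 = 15
  cabin 12: 15 = 15
  cabin 13: 14 = 14
No arrangement into 12 cabins stays within capacity, so 13 is optimal.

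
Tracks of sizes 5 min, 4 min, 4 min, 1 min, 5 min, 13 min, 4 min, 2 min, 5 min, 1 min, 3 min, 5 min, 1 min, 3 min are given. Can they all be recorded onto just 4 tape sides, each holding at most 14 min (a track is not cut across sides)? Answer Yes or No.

A valid assignment using 4 tape sides:
  side 1: 13 + 1 = 14
  side 2: 5 + 5 + 4 = 14
  side 3: 5 + 5 + 4 = 14
  side 4: 4 + 3 + 3 + 2 + 1 + 1 = 14
Every load is within 14 min, so 4 tape sides suffice.

Yes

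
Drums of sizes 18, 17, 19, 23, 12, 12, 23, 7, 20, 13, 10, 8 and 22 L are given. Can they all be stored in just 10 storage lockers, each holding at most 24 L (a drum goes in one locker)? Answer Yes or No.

A valid assignment using 10 storage lockers:
  locker 1: 23 = 23
  locker 2: 23 = 23
  locker 3: 22 = 22
  locker 4: 20 = 20
  locker 5: 19 = 19
  locker 6: 18 = 18
  locker 7: 17 + 7 = 24
  locker 8: 13 + 10 = 23
  locker 9: 12 + 12 = 24
  locker 10: 8 = 8
Every load is within 24 L, so 10 storage lockers suffice.

Yes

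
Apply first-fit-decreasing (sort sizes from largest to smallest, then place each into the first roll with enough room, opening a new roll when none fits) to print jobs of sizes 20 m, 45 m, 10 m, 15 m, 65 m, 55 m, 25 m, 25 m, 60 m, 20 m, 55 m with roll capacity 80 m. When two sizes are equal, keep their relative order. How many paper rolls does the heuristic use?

Sorted descending: 65, 60, 55, 55, 45, 25, 25, 20, 20, 15, 10.
  65 → roll 1 (new)  [load 65/80]
  60 → roll 2 (new)  [load 60/80]
  55 → roll 3 (new)  [load 55/80]
  55 → roll 4 (new)  [load 55/80]
  45 → roll 5 (new)  [load 45/80]
  25 → roll 3  [load 80/80]
  25 → roll 4  [load 80/80]
  20 → roll 2  [load 80/80]
  20 → roll 5  [load 65/80]
  15 → roll 1  [load 80/80]
  10 → roll 5  [load 75/80]
5 paper rolls opened.

5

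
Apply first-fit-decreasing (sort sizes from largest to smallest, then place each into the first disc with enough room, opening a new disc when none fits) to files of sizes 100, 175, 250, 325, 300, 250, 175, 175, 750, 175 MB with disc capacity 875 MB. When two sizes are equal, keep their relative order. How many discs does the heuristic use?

Sorted descending: 750, 325, 300, 250, 250, 175, 175, 175, 175, 100.
  750 → disc 1 (new)  [load 750/875]
  325 → disc 2 (new)  [load 325/875]
  300 → disc 2  [load 625/875]
  250 → disc 2  [load 875/875]
  250 → disc 3 (new)  [load 250/875]
  175 → disc 3  [load 425/875]
  175 → disc 3  [load 600/875]
  175 → disc 3  [load 775/875]
  175 → disc 4 (new)  [load 175/875]
  100 → disc 1  [load 850/875]
4 discs opened.

4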